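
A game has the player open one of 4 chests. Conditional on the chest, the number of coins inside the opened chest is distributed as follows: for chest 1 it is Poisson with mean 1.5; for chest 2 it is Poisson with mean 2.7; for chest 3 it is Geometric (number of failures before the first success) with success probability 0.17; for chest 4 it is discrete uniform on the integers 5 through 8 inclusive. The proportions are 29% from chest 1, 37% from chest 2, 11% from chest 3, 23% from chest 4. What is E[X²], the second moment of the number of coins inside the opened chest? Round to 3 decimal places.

20.570

For each component E[X²] = Var + (mean)², giving 1: 3.75; 2: 9.99; 3: 52.5571; 4: 43.5.
Overall E[X²] = 0.29·3.75 + 0.37·9.99 + 0.11·52.5571 + 0.23·43.5 = 20.5701.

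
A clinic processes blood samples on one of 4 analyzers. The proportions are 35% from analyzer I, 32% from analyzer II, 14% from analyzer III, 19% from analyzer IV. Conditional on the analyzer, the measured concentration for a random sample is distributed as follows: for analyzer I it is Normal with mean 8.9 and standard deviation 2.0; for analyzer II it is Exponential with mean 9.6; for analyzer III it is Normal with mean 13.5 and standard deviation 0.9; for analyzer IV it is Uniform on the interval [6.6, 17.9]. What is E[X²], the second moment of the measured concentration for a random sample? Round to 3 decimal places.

144.268

For each component E[X²] = Var + (mean)², giving I: 83.21; II: 184.32; III: 183.06; IV: 160.703.
Overall E[X²] = 0.35·83.21 + 0.32·184.32 + 0.14·183.06 + 0.19·160.703 = 144.268.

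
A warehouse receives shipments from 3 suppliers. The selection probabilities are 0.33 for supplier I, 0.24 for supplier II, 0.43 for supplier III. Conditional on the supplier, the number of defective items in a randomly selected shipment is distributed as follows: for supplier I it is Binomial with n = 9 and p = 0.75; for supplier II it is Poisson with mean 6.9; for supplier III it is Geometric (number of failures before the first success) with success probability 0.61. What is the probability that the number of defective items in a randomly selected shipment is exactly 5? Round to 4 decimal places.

Conditional on each supplier, P(X = 5): I: 0.116798; II: 0.131351; III: 0.00550368.
By total probability, P(X = 5) = 0.33·0.116798 + 0.24·0.131351 + 0.43·0.00550368 = 0.0724342.

0.0724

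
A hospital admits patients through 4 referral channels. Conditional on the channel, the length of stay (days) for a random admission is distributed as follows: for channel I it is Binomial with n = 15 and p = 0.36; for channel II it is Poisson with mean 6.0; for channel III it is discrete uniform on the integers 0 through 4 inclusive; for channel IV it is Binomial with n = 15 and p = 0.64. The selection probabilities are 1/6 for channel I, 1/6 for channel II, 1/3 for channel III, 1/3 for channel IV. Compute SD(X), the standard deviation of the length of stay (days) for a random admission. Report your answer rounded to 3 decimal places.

3.613

Per component, I: μ=5.4, E[X²]=32.616; II: μ=6, E[X²]=42; III: μ=2, E[X²]=6; IV: μ=9.6, E[X²]=95.616.
E[X] = 0.166667·5.4 + 0.166667·6 + 0.333333·2 + 0.333333·9.6 = 5.76667.
E[X²] = 0.166667·32.616 + 0.166667·42 + 0.333333·6 + 0.333333·95.616 = 46.308.
Var(X) = E[X²] − (E[X])² = 46.308 − 33.2544 = 13.0536.
SD(X) = √13.0536 = 3.61297.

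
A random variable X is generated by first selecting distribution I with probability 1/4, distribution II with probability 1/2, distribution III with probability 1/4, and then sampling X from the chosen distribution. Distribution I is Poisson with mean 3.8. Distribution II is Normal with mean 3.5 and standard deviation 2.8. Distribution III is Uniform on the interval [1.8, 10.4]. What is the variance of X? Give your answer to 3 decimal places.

Per component, I: μ=3.8, E[X²]=18.24; II: μ=3.5, E[X²]=20.09; III: μ=6.1, E[X²]=43.3733.
E[X] = 0.25·3.8 + 0.5·3.5 + 0.25·6.1 = 4.225.
E[X²] = 0.25·18.24 + 0.5·20.09 + 0.25·43.3733 = 25.4483.
Var(X) = E[X²] − (E[X])² = 25.4483 − 17.8506 = 7.59771.

7.598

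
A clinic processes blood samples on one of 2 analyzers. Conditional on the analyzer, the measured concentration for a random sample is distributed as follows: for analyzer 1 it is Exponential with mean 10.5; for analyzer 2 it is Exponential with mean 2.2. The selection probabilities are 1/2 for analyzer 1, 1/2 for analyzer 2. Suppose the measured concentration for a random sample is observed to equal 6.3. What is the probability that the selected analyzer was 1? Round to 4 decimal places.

0.6683

Likelihoods f(6.3 | ·): 1: 0.0522678; 2: 0.0259368.
Posterior ∝ prior × likelihood. Numerator for 1: 0.5·0.0522678 = 0.0261339.
Normalizing constant: 0.5·0.0522678 + 0.5·0.0259368 = 0.0391023.
P(1 | observation) = 0.0261339 / 0.0391023 = 0.668347.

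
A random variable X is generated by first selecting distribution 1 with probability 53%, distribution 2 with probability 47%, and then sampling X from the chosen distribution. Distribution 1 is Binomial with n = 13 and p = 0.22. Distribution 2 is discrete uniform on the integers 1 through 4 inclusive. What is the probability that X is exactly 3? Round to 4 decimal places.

0.2520

Conditional on each component, P(X = 3): 1: 0.253852; 2: 0.25.
By total probability, P(X = 3) = 0.53·0.253852 + 0.47·0.25 = 0.252041.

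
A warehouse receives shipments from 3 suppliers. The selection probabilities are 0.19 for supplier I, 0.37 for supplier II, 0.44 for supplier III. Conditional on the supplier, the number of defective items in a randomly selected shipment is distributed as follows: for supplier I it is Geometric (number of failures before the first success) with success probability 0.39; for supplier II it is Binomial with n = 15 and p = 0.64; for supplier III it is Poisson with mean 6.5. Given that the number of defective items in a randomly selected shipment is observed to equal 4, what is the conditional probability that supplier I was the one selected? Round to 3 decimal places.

Likelihoods P(X=4 | ·): I: 0.0539988; II: 0.00301426; III: 0.111822.
Posterior ∝ prior × likelihood. Numerator for I: 0.19·0.0539988 = 0.0102598.
Normalizing constant: 0.19·0.0539988 + 0.37·0.00301426 + 0.44·0.111822 = 0.0605768.
P(I | observation) = 0.0102598 / 0.0605768 = 0.169368.

0.169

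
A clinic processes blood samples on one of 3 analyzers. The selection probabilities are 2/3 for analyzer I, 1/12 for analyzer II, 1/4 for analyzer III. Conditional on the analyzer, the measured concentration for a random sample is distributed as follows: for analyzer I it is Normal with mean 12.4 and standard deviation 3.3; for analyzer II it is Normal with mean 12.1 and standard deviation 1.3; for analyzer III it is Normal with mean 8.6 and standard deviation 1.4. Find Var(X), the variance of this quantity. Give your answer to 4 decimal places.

Per component, I: μ=12.4, E[X²]=164.65; II: μ=12.1, E[X²]=148.1; III: μ=8.6, E[X²]=75.92.
E[X] = 0.666667·12.4 + 0.0833333·12.1 + 0.25·8.6 = 11.425.
E[X²] = 0.666667·164.65 + 0.0833333·148.1 + 0.25·75.92 = 141.088.
Var(X) = E[X²] − (E[X])² = 141.088 − 130.531 = 10.5577.

10.5577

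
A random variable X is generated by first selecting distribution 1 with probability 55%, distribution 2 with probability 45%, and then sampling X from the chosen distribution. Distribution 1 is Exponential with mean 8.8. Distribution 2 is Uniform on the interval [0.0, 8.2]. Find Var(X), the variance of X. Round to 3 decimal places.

50.581

Per component, 1: μ=8.8, E[X²]=154.88; 2: μ=4.1, E[X²]=22.4133.
E[X] = 0.55·8.8 + 0.45·4.1 = 6.685.
E[X²] = 0.55·154.88 + 0.45·22.4133 = 95.27.
Var(X) = E[X²] − (E[X])² = 95.27 − 44.6892 = 50.5808.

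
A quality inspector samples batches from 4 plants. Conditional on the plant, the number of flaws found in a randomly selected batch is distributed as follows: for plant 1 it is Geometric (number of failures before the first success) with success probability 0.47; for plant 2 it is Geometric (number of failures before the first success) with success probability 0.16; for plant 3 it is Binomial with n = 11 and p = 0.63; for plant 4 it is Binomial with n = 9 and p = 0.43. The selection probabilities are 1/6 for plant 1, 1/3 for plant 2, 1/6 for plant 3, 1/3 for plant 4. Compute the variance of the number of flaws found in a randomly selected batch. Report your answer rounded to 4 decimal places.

Per component, 1: μ=1.12766, E[X²]=3.67089; 2: μ=5.25, E[X²]=60.375; 3: μ=6.93, E[X²]=50.589; 4: μ=3.87, E[X²]=17.1828.
E[X] = 0.166667·1.12766 + 0.333333·5.25 + 0.166667·6.93 + 0.333333·3.87 = 4.38294.
E[X²] = 0.166667·3.67089 + 0.333333·60.375 + 0.166667·50.589 + 0.333333·17.1828 = 34.8959.
Var(X) = E[X²] − (E[X])² = 34.8959 − 19.2102 = 15.6857.

15.6857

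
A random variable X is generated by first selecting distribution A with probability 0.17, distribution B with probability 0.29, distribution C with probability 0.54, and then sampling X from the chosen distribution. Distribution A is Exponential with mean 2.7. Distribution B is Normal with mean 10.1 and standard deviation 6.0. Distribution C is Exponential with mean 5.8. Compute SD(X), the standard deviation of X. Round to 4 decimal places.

6.0268

Per component, A: μ=2.7, E[X²]=14.58; B: μ=10.1, E[X²]=138.01; C: μ=5.8, E[X²]=67.28.
E[X] = 0.17·2.7 + 0.29·10.1 + 0.54·5.8 = 6.52.
E[X²] = 0.17·14.58 + 0.29·138.01 + 0.54·67.28 = 78.8327.
Var(X) = E[X²] − (E[X])² = 78.8327 − 42.5104 = 36.3223.
SD(X) = √36.3223 = 6.0268.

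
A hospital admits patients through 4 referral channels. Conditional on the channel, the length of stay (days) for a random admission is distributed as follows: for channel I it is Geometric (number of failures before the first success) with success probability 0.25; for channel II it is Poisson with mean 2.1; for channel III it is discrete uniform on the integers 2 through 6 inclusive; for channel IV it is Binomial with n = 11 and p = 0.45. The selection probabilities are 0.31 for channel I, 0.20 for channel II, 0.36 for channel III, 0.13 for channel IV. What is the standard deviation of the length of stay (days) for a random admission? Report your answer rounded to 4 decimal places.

Per component, I: μ=3, E[X²]=21; II: μ=2.1, E[X²]=6.51; III: μ=4, E[X²]=18; IV: μ=4.95, E[X²]=27.225.
E[X] = 0.31·3 + 0.2·2.1 + 0.36·4 + 0.13·4.95 = 3.4335.
E[X²] = 0.31·21 + 0.2·6.51 + 0.36·18 + 0.13·27.225 = 17.8313.
Var(X) = E[X²] − (E[X])² = 17.8313 − 11.7889 = 6.04233.
SD(X) = √6.04233 = 2.45811.

2.4581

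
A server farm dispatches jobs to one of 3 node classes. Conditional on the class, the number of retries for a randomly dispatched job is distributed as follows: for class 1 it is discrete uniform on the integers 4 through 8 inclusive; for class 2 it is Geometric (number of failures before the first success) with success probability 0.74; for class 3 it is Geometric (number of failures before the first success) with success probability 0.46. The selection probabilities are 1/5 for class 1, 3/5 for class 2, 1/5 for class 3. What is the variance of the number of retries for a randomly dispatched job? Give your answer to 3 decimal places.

Per component, 1: μ=6, E[X²]=38; 2: μ=0.351351, E[X²]=0.598247; 3: μ=1.17391, E[X²]=3.93006.
E[X] = 0.2·6 + 0.6·0.351351 + 0.2·1.17391 = 1.64559.
E[X²] = 0.2·38 + 0.6·0.598247 + 0.2·3.93006 = 8.74496.
Var(X) = E[X²] − (E[X])² = 8.74496 − 2.70798 = 6.03698.

6.037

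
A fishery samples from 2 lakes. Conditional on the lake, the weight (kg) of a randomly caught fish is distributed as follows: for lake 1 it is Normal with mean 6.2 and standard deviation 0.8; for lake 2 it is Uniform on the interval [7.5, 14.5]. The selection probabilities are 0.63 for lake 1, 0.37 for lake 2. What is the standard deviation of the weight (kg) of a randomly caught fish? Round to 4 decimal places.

2.6990

Per component, 1: μ=6.2, E[X²]=39.08; 2: μ=11, E[X²]=125.083.
E[X] = 0.63·6.2 + 0.37·11 = 7.976.
E[X²] = 0.63·39.08 + 0.37·125.083 = 70.9012.
Var(X) = E[X²] − (E[X])² = 70.9012 − 63.6166 = 7.28466.
SD(X) = √7.28466 = 2.69901.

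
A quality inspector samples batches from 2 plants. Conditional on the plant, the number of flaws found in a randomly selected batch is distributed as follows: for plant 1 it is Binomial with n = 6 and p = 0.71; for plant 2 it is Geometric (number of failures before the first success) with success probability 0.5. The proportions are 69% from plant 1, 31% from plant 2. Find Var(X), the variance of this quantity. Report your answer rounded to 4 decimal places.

Per component, 1: μ=4.26, E[X²]=19.383; 2: μ=1, E[X²]=3.
E[X] = 0.69·4.26 + 0.31·1 = 3.2494.
E[X²] = 0.69·19.383 + 0.31·3 = 14.3043.
Var(X) = E[X²] − (E[X])² = 14.3043 − 10.5586 = 3.74567.

3.7457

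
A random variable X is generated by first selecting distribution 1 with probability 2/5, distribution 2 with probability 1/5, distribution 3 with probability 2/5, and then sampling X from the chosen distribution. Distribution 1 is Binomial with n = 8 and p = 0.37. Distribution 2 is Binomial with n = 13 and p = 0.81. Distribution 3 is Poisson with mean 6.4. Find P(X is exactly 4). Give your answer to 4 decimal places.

0.1291

Conditional on each component, P(X = 4): 1: 0.206665; 2: 9.93181e-05; 3: 0.116151.
By total probability, P(X = 4) = 0.4·0.206665 + 0.2·9.93181e-05 + 0.4·0.116151 = 0.129146.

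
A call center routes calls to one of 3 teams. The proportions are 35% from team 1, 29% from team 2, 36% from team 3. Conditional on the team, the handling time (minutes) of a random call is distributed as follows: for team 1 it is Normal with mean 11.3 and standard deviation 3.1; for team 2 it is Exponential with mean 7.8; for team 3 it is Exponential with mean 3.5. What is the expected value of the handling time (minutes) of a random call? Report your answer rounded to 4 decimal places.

7.4770

Component means — 1: 11.3; 2: 7.8; 3: 3.5.
E[X] = 0.35·11.3 + 0.29·7.8 + 0.36·3.5 = 7.477.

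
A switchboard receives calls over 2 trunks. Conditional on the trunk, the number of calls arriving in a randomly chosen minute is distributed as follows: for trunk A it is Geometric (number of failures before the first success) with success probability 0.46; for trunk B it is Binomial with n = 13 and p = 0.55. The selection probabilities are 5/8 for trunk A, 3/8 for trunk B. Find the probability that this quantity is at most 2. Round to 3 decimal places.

Conditional on each trunk, P(X ≤ 2): A: 0.842536; B: 0.00413945.
By total probability, P(X ≤ 2) = 0.625·0.842536 + 0.375·0.00413945 = 0.528137.

0.528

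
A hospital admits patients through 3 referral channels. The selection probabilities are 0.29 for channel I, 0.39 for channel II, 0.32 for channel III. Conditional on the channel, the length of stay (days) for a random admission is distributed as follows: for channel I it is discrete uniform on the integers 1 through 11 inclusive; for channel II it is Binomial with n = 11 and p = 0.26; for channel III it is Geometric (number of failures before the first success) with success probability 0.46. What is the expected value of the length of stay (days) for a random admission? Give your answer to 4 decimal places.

Component means — I: 6; II: 2.86; III: 1.17391.
E[X] = 0.29·6 + 0.39·2.86 + 0.32·1.17391 = 3.23105.

3.2311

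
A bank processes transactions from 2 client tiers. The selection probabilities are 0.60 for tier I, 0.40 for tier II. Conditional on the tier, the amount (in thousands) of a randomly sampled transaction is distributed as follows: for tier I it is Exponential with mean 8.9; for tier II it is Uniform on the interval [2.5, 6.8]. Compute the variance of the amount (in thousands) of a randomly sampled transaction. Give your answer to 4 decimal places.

52.4773

Per component, I: μ=8.9, E[X²]=158.42; II: μ=4.65, E[X²]=23.1633.
E[X] = 0.6·8.9 + 0.4·4.65 = 7.2.
E[X²] = 0.6·158.42 + 0.4·23.1633 = 104.317.
Var(X) = E[X²] − (E[X])² = 104.317 − 51.84 = 52.4773.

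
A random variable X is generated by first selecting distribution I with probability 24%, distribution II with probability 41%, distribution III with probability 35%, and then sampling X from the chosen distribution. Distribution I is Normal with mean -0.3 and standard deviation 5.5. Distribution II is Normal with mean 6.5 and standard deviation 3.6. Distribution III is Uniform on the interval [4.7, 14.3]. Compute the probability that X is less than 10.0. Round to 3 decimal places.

Conditional on each component, P(X < 10.0): I: 0.969447; II: 0.83453; III: 0.552083.
By total probability, P(X < 10.0) = 0.24·0.969447 + 0.41·0.83453 + 0.35·0.552083 = 0.768054.

0.768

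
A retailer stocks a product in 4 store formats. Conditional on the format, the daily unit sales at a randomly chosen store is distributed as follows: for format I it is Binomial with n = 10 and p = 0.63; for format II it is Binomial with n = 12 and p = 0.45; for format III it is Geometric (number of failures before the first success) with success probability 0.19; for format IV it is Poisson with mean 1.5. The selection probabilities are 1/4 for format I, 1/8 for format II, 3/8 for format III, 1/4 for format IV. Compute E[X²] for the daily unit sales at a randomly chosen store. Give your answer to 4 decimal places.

30.6886

For each component E[X²] = Var + (mean)², giving I: 42.021; II: 32.13; III: 40.6122; IV: 3.75.
Overall E[X²] = 0.25·42.021 + 0.125·32.13 + 0.375·40.6122 + 0.25·3.75 = 30.6886.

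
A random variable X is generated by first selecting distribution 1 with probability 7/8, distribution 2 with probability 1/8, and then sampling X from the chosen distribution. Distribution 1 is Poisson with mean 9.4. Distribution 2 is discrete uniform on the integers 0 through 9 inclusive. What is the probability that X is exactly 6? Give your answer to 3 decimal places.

Conditional on each component, P(X = 6): 1: 0.0792623; 2: 0.1.
By total probability, P(X = 6) = 0.875·0.0792623 + 0.125·0.1 = 0.0818545.

0.082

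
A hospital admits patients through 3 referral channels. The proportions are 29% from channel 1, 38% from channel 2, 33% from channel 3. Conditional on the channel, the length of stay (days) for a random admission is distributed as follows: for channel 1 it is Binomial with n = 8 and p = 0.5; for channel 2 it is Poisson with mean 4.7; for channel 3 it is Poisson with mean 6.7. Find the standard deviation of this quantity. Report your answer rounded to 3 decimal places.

2.415

Per component, 1: μ=4, E[X²]=18; 2: μ=4.7, E[X²]=26.79; 3: μ=6.7, E[X²]=51.59.
E[X] = 0.29·4 + 0.38·4.7 + 0.33·6.7 = 5.157.
E[X²] = 0.29·18 + 0.38·26.79 + 0.33·51.59 = 32.4249.
Var(X) = E[X²] − (E[X])² = 32.4249 − 26.5946 = 5.83025.
SD(X) = √5.83025 = 2.41459.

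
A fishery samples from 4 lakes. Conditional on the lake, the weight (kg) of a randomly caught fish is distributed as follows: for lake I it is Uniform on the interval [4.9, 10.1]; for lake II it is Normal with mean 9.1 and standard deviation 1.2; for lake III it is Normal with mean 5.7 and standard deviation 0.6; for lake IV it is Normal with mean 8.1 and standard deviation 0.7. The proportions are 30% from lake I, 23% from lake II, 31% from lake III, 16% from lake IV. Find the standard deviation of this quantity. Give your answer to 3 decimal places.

Per component, I: μ=7.5, E[X²]=58.5033; II: μ=9.1, E[X²]=84.25; III: μ=5.7, E[X²]=32.85; IV: μ=8.1, E[X²]=66.1.
E[X] = 0.3·7.5 + 0.23·9.1 + 0.31·5.7 + 0.16·8.1 = 7.406.
E[X²] = 0.3·58.5033 + 0.23·84.25 + 0.31·32.85 + 0.16·66.1 = 57.688.
Var(X) = E[X²] − (E[X])² = 57.688 − 54.8488 = 2.83916.
SD(X) = √2.83916 = 1.68498.

1.685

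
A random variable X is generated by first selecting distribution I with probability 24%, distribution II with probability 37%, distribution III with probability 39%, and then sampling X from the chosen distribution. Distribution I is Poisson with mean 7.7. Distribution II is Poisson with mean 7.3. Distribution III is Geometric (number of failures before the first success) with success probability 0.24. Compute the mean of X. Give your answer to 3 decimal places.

Component means — I: 7.7; II: 7.3; III: 3.16667.
E[X] = 0.24·7.7 + 0.37·7.3 + 0.39·3.16667 = 5.784.

5.784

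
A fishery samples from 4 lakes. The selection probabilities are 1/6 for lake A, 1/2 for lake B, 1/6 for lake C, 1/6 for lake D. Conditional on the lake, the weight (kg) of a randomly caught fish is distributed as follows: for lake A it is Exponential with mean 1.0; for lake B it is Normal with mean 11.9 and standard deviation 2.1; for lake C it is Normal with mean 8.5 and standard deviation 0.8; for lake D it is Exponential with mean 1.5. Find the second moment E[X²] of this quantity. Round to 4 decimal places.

86.2417

For each component E[X²] = Var + (mean)², giving A: 2; B: 146.02; C: 72.89; D: 4.5.
Overall E[X²] = 0.166667·2 + 0.5·146.02 + 0.166667·72.89 + 0.166667·4.5 = 86.2417.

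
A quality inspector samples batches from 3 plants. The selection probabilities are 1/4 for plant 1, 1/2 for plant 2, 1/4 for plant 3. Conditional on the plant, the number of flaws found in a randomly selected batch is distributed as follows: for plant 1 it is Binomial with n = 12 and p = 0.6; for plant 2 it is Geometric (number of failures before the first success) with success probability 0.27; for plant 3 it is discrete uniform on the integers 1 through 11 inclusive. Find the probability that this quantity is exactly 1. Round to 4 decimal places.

Conditional on each plant, P(X = 1): 1: 0.00030199; 2: 0.1971; 3: 0.0909091.
By total probability, P(X = 1) = 0.25·0.00030199 + 0.5·0.1971 + 0.25·0.0909091 = 0.121353.

0.1214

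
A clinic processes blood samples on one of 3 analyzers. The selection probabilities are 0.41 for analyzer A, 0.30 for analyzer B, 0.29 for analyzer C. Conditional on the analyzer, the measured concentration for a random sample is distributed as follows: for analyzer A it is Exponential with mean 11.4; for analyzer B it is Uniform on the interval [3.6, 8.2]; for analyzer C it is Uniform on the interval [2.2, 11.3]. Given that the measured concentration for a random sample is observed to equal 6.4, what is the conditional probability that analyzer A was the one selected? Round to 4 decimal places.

0.1744

Likelihoods f(6.4 | ·): A: 0.0500358; B: 0.217391; C: 0.10989.
Posterior ∝ prior × likelihood. Numerator for A: 0.41·0.0500358 = 0.0205147.
Normalizing constant: 0.41·0.0500358 + 0.3·0.217391 + 0.29·0.10989 = 0.1176.
P(A | observation) = 0.0205147 / 0.1176 = 0.174444.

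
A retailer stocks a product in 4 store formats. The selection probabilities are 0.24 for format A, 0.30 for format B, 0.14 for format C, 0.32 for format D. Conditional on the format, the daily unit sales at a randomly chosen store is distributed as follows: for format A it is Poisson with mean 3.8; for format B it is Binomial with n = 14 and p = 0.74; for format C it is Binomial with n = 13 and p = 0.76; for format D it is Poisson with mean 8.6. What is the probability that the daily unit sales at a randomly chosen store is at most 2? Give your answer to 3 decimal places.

Conditional on each format, P(X ≤ 2): A: 0.268897; B: 5.01888e-06; C: 7.22519e-06; D: 0.00857565.
By total probability, P(X ≤ 2) = 0.24·0.268897 + 0.3·5.01888e-06 + 0.14·7.22519e-06 + 0.32·0.00857565 = 0.0672819.

0.067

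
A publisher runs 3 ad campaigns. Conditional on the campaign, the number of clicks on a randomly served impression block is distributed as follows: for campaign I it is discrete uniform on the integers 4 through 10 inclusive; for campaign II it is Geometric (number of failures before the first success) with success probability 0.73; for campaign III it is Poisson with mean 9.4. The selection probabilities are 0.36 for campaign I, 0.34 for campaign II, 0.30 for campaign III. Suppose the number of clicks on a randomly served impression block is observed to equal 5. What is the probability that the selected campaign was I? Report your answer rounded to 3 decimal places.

0.768

Likelihoods P(X=5 | ·): I: 0.142857; II: 0.00104747; III: 0.0505929.
Posterior ∝ prior × likelihood. Numerator for I: 0.36·0.142857 = 0.0514286.
Normalizing constant: 0.36·0.142857 + 0.34·0.00104747 + 0.3·0.0505929 = 0.0669626.
P(I | observation) = 0.0514286 / 0.0669626 = 0.768019.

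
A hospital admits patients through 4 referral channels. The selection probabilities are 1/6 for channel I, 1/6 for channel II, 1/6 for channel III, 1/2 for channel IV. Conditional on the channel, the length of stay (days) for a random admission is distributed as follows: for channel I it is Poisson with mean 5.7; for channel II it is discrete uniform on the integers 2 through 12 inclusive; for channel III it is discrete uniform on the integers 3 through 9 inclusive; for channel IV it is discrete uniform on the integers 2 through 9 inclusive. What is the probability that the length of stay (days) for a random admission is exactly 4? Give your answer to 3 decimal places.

Conditional on each channel, P(X = 4): I: 0.147167; II: 0.0909091; III: 0.142857; IV: 0.125.
By total probability, P(X = 4) = 0.166667·0.147167 + 0.166667·0.0909091 + 0.166667·0.142857 + 0.5·0.125 = 0.125989.

0.126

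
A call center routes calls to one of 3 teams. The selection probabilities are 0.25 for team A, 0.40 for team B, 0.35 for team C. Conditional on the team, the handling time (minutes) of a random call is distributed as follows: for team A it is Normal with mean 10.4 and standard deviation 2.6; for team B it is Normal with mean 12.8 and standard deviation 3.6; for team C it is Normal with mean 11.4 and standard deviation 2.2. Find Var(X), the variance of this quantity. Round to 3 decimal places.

Per component, A: μ=10.4, E[X²]=114.92; B: μ=12.8, E[X²]=176.8; C: μ=11.4, E[X²]=134.8.
E[X] = 0.25·10.4 + 0.4·12.8 + 0.35·11.4 = 11.71.
E[X²] = 0.25·114.92 + 0.4·176.8 + 0.35·134.8 = 146.63.
Var(X) = E[X²] − (E[X])² = 146.63 − 137.124 = 9.5059.

9.506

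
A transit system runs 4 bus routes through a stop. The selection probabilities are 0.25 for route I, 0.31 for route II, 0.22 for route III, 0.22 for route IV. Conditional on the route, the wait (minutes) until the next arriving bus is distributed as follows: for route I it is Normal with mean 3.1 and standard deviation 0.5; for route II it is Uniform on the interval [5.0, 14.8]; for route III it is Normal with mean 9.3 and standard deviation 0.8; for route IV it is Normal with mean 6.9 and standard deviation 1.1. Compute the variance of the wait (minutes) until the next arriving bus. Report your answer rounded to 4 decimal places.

10.3597

Per component, I: μ=3.1, E[X²]=9.86; II: μ=9.9, E[X²]=106.013; III: μ=9.3, E[X²]=87.13; IV: μ=6.9, E[X²]=48.82.
E[X] = 0.25·3.1 + 0.31·9.9 + 0.22·9.3 + 0.22·6.9 = 7.408.
E[X²] = 0.25·9.86 + 0.31·106.013 + 0.22·87.13 + 0.22·48.82 = 65.2381.
Var(X) = E[X²] − (E[X])² = 65.2381 − 54.8785 = 10.3597.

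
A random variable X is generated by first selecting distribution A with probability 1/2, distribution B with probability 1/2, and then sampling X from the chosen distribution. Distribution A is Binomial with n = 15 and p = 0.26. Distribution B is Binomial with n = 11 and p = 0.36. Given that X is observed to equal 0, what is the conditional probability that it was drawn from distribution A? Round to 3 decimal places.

0.597

Likelihoods P(X=0 | ·): A: 0.0109264; B: 0.0073787.
Posterior ∝ prior × likelihood. Numerator for A: 0.5·0.0109264 = 0.00546318.
Normalizing constant: 0.5·0.0109264 + 0.5·0.0073787 = 0.00915253.
P(A | observation) = 0.00546318 / 0.00915253 = 0.596904.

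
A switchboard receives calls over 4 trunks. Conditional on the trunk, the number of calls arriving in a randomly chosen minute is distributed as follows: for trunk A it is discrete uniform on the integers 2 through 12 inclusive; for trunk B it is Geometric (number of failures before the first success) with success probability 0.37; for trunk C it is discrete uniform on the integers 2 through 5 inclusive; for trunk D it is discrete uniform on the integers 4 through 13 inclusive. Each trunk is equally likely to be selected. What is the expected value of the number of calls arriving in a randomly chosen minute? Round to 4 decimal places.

5.1757

Component means — A: 7; B: 1.7027; C: 3.5; D: 8.5.
E[X] = 0.25·7 + 0.25·1.7027 + 0.25·3.5 + 0.25·8.5 = 5.17568.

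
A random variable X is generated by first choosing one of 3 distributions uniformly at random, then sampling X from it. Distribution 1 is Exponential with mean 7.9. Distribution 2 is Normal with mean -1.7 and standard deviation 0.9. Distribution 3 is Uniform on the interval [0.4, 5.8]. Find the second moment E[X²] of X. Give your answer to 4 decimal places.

For each component E[X²] = Var + (mean)², giving 1: 124.82; 2: 3.7; 3: 12.04.
Overall E[X²] = 0.333333·124.82 + 0.333333·3.7 + 0.333333·12.04 = 46.8533.

46.8533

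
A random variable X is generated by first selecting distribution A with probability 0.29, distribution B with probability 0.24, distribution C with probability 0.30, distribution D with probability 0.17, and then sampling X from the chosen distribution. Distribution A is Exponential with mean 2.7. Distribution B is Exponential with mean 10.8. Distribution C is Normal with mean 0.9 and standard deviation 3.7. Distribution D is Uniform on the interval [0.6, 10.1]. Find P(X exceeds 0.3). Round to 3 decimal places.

Conditional on each component, P(X > 0.3): A: 0.894839; B: 0.972604; C: 0.564411; D: 1.
By total probability, P(X > 0.3) = 0.29·0.894839 + 0.24·0.972604 + 0.3·0.564411 + 0.17·1 = 0.832252.

0.832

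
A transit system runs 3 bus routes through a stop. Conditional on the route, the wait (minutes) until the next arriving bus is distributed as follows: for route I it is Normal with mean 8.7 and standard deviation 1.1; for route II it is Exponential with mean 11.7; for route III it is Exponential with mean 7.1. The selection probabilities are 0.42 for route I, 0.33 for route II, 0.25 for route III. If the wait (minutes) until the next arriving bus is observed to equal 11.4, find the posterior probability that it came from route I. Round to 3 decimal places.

0.297

Likelihoods f(11.4 | ·): I: 0.0178341; II: 0.0322593; III: 0.0282764.
Posterior ∝ prior × likelihood. Numerator for I: 0.42·0.0178341 = 0.0074903.
Normalizing constant: 0.42·0.0178341 + 0.33·0.0322593 + 0.25·0.0282764 = 0.025205.
P(I | observation) = 0.0074903 / 0.025205 = 0.297176.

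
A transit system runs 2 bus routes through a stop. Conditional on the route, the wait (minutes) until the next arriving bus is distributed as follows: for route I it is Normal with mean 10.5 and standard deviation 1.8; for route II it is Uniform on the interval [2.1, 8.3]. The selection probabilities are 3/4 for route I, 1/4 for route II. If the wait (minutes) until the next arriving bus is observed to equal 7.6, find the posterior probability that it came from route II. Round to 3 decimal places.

Likelihoods f(7.6 | ·): I: 0.0605331; II: 0.16129.
Posterior ∝ prior × likelihood. Numerator for II: 0.25·0.16129 = 0.0403226.
Normalizing constant: 0.75·0.0605331 + 0.25·0.16129 = 0.0857224.
P(II | observation) = 0.0403226 / 0.0857224 = 0.470385.

0.470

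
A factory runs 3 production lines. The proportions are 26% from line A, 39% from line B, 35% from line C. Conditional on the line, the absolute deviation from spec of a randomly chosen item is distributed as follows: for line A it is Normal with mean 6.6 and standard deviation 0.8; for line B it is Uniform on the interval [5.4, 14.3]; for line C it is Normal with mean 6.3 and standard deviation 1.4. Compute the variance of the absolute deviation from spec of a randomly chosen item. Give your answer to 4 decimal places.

6.2262

Per component, A: μ=6.6, E[X²]=44.2; B: μ=9.85, E[X²]=103.623; C: μ=6.3, E[X²]=41.65.
E[X] = 0.26·6.6 + 0.39·9.85 + 0.35·6.3 = 7.7625.
E[X²] = 0.26·44.2 + 0.39·103.623 + 0.35·41.65 = 66.4826.
Var(X) = E[X²] − (E[X])² = 66.4826 − 60.2564 = 6.22619.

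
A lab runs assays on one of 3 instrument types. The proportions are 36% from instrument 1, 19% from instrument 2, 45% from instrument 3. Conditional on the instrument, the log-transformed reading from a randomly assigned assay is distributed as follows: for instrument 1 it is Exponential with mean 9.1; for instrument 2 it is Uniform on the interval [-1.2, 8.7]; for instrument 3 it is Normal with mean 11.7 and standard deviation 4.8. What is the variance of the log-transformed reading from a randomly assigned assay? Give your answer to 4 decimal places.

Per component, 1: μ=9.1, E[X²]=165.62; 2: μ=3.75, E[X²]=22.23; 3: μ=11.7, E[X²]=159.93.
E[X] = 0.36·9.1 + 0.19·3.75 + 0.45·11.7 = 9.2535.
E[X²] = 0.36·165.62 + 0.19·22.23 + 0.45·159.93 = 135.815.
Var(X) = E[X²] − (E[X])² = 135.815 − 85.6273 = 50.1881.

50.1881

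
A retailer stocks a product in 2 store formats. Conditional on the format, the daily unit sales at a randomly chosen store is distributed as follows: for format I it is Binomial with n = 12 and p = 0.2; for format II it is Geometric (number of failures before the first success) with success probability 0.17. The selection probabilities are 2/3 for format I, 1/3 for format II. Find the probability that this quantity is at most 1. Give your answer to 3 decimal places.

0.287

Conditional on each format, P(X ≤ 1): I: 0.274878; II: 0.3111.
By total probability, P(X ≤ 1) = 0.666667·0.274878 + 0.333333·0.3111 = 0.286952.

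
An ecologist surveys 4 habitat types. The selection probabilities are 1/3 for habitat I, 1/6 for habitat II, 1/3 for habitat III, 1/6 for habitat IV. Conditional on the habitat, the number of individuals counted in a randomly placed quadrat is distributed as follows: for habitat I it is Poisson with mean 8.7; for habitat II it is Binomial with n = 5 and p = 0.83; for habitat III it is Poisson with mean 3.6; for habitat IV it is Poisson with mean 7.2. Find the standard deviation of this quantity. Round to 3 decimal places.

3.252

Per component, I: μ=8.7, E[X²]=84.39; II: μ=4.15, E[X²]=17.928; III: μ=3.6, E[X²]=16.56; IV: μ=7.2, E[X²]=59.04.
E[X] = 0.333333·8.7 + 0.166667·4.15 + 0.333333·3.6 + 0.166667·7.2 = 5.99167.
E[X²] = 0.333333·84.39 + 0.166667·17.928 + 0.333333·16.56 + 0.166667·59.04 = 46.478.
Var(X) = E[X²] − (E[X])² = 46.478 − 35.9001 = 10.5779.
SD(X) = √10.5779 = 3.25237.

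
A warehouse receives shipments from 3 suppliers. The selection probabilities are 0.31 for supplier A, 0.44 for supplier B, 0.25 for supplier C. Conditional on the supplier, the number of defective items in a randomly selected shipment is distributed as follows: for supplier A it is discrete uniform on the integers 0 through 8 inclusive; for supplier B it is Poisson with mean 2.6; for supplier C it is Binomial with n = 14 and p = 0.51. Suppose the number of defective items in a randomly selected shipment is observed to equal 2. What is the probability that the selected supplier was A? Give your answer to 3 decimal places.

Likelihoods P(X=2 | ·): A: 0.111111; B: 0.251045; C: 0.00453456.
Posterior ∝ prior × likelihood. Numerator for A: 0.31·0.111111 = 0.0344444.
Normalizing constant: 0.31·0.111111 + 0.44·0.251045 + 0.25·0.00453456 = 0.146038.
P(A | observation) = 0.0344444 / 0.146038 = 0.23586.

0.236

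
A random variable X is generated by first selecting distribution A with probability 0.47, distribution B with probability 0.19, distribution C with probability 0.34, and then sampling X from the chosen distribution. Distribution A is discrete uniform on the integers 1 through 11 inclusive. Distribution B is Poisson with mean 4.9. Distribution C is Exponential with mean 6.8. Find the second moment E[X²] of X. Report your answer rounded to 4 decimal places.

For each component E[X²] = Var + (mean)², giving A: 46; B: 28.91; C: 92.48.
Overall E[X²] = 0.47·46 + 0.19·28.91 + 0.34·92.48 = 58.5561.

58.5561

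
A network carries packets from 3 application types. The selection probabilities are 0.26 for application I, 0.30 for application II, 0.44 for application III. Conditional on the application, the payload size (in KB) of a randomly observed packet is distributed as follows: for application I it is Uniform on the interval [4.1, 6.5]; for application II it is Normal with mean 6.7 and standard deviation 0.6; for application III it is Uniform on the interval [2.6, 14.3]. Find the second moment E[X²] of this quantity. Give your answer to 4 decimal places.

57.4396

For each component E[X²] = Var + (mean)², giving I: 28.57; II: 45.25; III: 82.81.
Overall E[X²] = 0.26·28.57 + 0.3·45.25 + 0.44·82.81 = 57.4396.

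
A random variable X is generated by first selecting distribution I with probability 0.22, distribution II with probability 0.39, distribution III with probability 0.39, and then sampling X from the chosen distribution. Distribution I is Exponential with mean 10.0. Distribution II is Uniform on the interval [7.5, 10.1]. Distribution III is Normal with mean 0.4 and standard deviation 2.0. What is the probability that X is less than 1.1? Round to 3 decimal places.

0.271

Conditional on each component, P(X < 1.1): I: 0.104166; II: 0; III: 0.636831.
By total probability, P(X < 1.1) = 0.22·0.104166 + 0.39·0 + 0.39·0.636831 = 0.27128.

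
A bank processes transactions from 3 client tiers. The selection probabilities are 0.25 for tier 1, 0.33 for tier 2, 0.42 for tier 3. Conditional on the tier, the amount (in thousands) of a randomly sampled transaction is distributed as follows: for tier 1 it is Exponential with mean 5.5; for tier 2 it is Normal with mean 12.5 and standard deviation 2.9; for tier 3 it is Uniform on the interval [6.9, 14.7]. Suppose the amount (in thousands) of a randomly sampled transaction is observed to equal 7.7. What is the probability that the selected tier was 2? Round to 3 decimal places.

Likelihoods f(7.7 | ·): 1: 0.0448358; 2: 0.0349636; 3: 0.128205.
Posterior ∝ prior × likelihood. Numerator for 2: 0.33·0.0349636 = 0.011538.
Normalizing constant: 0.25·0.0448358 + 0.33·0.0349636 + 0.42·0.128205 = 0.0765931.
P(2 | observation) = 0.011538 / 0.0765931 = 0.15064.

0.151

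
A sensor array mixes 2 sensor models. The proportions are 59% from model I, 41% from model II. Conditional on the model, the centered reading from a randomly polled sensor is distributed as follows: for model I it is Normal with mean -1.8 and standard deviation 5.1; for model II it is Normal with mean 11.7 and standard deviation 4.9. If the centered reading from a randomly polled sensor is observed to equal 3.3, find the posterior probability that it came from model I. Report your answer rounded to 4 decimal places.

0.7847

Likelihoods f(3.3 | ·): I: 0.0474452; II: 0.0187313.
Posterior ∝ prior × likelihood. Numerator for I: 0.59·0.0474452 = 0.0279927.
Normalizing constant: 0.59·0.0474452 + 0.41·0.0187313 = 0.0356725.
P(I | observation) = 0.0279927 / 0.0356725 = 0.784713.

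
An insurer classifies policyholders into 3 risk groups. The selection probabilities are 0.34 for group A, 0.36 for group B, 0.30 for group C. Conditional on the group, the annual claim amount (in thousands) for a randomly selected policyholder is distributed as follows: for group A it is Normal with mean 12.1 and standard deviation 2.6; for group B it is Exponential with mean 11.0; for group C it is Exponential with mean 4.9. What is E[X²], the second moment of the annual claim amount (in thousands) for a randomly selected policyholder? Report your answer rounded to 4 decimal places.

For each component E[X²] = Var + (mean)², giving A: 153.17; B: 242; C: 48.02.
Overall E[X²] = 0.34·153.17 + 0.36·242 + 0.3·48.02 = 153.604.

153.6038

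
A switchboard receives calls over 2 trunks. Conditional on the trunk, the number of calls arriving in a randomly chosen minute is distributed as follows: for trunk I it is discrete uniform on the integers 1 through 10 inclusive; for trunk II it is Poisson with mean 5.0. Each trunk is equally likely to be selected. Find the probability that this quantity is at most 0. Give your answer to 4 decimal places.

0.0034

Conditional on each trunk, P(X ≤ 0): I: 0; II: 0.00673795.
By total probability, P(X ≤ 0) = 0.5·0 + 0.5·0.00673795 = 0.00336897.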